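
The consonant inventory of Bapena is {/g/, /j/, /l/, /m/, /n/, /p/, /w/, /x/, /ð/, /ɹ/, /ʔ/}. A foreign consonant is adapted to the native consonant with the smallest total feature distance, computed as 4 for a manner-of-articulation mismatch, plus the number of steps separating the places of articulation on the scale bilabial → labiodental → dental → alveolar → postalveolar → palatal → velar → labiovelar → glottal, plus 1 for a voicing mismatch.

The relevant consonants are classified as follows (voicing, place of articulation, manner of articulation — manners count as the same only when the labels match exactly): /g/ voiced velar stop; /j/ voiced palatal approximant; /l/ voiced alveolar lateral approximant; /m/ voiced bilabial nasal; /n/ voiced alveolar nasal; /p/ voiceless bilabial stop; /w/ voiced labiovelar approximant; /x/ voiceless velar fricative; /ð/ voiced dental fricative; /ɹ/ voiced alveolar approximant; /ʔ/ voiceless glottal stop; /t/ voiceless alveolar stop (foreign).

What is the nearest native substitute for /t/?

p

/p/ is closest: same manner (stop), place distance 3 (alveolar→bilabial), same voicing; total 3. Next closest is /g/ at distance 4.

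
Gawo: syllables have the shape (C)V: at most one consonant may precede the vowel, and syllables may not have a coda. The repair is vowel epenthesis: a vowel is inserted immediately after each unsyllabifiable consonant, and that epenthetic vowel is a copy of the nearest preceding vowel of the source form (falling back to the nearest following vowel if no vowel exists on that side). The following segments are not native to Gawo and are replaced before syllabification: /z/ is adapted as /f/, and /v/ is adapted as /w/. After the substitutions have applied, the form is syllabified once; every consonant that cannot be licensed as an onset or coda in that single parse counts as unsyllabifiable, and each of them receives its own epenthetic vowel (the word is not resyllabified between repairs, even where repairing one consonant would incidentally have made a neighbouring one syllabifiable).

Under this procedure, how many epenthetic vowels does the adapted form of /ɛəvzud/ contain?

2

After substitution the input is /ɛəwfud/.
The unsyllabifiable consonants are /w/, /d/; each receives one epenthetic vowel.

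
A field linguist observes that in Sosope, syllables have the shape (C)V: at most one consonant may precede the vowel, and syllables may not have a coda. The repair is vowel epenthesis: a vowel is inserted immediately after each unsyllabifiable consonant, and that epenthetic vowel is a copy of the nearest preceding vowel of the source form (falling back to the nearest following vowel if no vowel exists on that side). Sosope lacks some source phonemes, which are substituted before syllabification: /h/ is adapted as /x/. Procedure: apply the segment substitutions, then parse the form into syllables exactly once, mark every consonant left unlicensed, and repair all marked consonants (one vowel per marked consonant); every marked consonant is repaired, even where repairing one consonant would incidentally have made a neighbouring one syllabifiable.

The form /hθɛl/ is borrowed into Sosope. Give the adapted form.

xɛθɛlɛ

Substitution: /h/ → /x/, giving /xθɛl/.
Syllabifying with onset maximization leaves /x/, /l/ stranded (no codas are permitted; onsets are limited to one consonant).
Epenthesis after each stranded consonant: /x/ → /xɛ/, /l/ → /lɛ/.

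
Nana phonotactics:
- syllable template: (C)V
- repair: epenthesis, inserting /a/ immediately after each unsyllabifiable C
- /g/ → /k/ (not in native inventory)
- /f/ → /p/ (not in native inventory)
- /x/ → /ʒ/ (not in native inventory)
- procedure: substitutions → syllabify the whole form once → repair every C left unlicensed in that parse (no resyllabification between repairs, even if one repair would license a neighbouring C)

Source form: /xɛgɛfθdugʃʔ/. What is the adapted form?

Substitution: /x/ → /ʒ/, /g/ → /k/, /f/ → /p/, giving /ʒɛkɛpθdukʃʔ/.
Under (C)V, the unsyllabifiable consonants are /p/, /θ/, /k/, /ʃ/, /ʔ/ (no codas are permitted; onsets are limited to one consonant).
Inserting the epenthetic vowel yields /p/ → /pa/, /θ/ → /θa/, /k/ → /ka/, /ʃ/ → /ʃa/, /ʔ/ → /ʔa/.

ʒɛkɛpaθadukaʃaʔa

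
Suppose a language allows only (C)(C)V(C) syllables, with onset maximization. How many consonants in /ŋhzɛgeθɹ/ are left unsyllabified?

The consonants /ŋ/, /ɹ/ cannot be parsed into a legal (C)(C)V(C) syllable (at most one coda consonant is licensed; onsets may contain at most 2 consonants).

2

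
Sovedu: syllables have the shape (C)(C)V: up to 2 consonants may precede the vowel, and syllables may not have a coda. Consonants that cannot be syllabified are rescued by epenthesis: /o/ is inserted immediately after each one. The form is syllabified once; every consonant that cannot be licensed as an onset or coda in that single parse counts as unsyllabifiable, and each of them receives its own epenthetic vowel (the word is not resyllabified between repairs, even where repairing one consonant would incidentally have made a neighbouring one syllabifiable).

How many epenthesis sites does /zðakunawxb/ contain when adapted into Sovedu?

The unsyllabifiable consonants are /w/, /x/, /b/; each receives one epenthetic vowel.

3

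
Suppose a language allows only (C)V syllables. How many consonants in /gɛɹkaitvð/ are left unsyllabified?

4

The consonants /ɹ/, /t/, /v/, /ð/ cannot be parsed into a legal (C)V syllable (no codas are permitted; onsets are limited to one consonant).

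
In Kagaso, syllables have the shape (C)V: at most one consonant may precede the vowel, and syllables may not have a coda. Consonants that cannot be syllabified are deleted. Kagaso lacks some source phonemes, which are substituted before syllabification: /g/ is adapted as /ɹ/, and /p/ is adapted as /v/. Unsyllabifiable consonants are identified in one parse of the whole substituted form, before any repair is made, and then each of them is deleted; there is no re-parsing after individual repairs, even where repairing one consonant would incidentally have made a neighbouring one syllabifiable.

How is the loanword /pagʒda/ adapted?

vada

Substitution: /p/ → /v/, /g/ → /ɹ/, giving /vaɹʒda/.
Under (C)V, the unsyllabifiable consonants are /ɹ/, /ʒ/ (no codas are permitted; onsets are limited to one consonant).
Deletion applies to /ɹ/, /ʒ/.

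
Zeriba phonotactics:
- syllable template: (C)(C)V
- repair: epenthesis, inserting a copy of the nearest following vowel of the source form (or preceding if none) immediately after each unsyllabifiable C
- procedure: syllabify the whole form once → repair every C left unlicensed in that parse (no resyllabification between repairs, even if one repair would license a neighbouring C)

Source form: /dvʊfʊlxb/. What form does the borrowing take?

Syllabifying with onset maximization leaves /l/, /x/, /b/ stranded (no codas are permitted; onsets may contain at most 2 consonants).
Each unlicensed consonant becomes the onset of a new syllable: /l/ → /lʊ/, /x/ → /xʊ/, /b/ → /bʊ/.

dvʊfʊlʊxʊbʊ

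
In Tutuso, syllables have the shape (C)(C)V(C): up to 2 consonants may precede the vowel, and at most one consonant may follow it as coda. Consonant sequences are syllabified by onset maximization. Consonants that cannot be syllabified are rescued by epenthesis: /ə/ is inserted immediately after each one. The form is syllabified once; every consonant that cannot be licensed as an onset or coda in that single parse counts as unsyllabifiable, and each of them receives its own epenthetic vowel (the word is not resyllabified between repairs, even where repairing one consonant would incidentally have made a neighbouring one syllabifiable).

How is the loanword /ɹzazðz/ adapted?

Syllabifying with onset maximization leaves /ð/, /z/ stranded (at most one coda consonant is licensed; onsets may contain at most 2 consonants).
Inserting the epenthetic vowel yields /ð/ → /ðə/, /z/ → /zə/.

ɹzazðəzə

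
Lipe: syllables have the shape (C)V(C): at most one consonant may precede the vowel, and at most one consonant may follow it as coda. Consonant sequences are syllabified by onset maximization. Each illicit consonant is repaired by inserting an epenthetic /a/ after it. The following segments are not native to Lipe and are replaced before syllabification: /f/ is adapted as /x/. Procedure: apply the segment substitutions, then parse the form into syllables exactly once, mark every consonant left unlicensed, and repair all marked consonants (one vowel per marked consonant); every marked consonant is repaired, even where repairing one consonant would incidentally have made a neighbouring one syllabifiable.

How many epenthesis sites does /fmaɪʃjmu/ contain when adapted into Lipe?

2

After substitution the input is /xmaɪʃjmu/.
The unsyllabifiable consonants are /x/, /j/; each receives one epenthetic vowel.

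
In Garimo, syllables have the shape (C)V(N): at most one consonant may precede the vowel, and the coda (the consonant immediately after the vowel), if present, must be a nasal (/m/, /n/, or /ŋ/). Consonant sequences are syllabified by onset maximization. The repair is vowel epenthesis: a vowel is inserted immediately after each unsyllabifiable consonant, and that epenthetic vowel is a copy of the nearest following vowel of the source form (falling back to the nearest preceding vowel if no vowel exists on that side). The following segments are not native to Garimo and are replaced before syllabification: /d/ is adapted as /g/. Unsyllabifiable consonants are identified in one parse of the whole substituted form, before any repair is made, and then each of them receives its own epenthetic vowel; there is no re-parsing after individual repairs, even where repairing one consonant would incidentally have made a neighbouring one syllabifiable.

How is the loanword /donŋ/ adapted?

Substitution: /d/ → /g/, giving /gonŋ/.
Under (C)V(N), the unsyllabifiable consonants are /ŋ/ (only a nasal (/m/, /n/, or /ŋ/) is licensed in coda position; onsets are limited to one consonant).
Epenthesis after each stranded consonant: /ŋ/ → /ŋo/.

gonŋo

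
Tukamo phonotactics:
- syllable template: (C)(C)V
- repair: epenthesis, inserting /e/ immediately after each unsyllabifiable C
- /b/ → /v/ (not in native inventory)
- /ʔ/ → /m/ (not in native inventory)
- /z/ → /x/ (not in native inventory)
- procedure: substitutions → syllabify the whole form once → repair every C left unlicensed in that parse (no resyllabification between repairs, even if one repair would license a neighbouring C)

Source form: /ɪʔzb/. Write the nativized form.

ɪmexeve

Substitution: /ʔ/ → /m/, /z/ → /x/, /b/ → /v/, giving /ɪmxv/.
Under (C)(C)V, the unsyllabifiable consonants are /m/, /x/, /v/ (no codas are permitted; onsets may contain at most 2 consonants).
Inserting the epenthetic vowel yields /m/ → /me/, /x/ → /xe/, /v/ → /ve/.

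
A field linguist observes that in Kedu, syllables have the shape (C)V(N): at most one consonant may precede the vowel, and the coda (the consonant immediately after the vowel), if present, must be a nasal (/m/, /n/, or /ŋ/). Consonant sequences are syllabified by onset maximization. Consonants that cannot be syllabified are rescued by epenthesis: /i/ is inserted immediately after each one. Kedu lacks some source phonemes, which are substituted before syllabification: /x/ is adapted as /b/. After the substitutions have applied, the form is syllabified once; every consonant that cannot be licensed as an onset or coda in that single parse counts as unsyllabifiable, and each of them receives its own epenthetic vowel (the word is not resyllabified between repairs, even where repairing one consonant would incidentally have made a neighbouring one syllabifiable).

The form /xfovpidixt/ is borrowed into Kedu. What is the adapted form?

bifovipidibiti

Substitution: /x/ → /b/, giving /bfovpidibt/.
The consonants /b/, /v/, /b/, /t/ cannot be parsed into a legal (C)V(N) syllable (only a nasal (/m/, /n/, or /ŋ/) is licensed in coda position; onsets are limited to one consonant).
Inserting the epenthetic vowel yields /b/ → /bi/, /v/ → /vi/, /b/ → /bi/, /t/ → /ti/.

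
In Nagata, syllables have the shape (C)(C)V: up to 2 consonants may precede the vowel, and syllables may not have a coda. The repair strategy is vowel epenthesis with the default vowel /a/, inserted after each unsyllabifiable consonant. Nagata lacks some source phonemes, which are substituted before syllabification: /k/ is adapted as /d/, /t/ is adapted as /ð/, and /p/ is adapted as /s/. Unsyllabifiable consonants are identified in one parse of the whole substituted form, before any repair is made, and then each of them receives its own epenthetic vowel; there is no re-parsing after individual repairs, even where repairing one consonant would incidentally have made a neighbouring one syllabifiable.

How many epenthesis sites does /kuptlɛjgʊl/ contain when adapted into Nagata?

After substitution the input is /dusðlɛjgʊl/.
The unsyllabifiable consonants are /s/, /l/; each receives one epenthetic vowel.

2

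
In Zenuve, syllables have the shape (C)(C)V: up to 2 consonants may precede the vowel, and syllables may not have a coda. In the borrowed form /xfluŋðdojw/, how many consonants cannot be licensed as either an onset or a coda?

4

The consonants /x/, /ŋ/, /j/, /w/ cannot be parsed into a legal (C)(C)V syllable (no codas are permitted; onsets may contain at most 2 consonants).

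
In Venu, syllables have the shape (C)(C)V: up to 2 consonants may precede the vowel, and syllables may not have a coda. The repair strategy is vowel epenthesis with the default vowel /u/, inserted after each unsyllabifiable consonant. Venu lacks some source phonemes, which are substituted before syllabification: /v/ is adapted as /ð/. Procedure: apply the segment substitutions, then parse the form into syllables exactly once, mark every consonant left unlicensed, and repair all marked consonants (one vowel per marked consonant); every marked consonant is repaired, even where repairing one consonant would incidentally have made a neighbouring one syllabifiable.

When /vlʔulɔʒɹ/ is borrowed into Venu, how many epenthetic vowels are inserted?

After substitution the input is /ðlʔulɔʒɹ/.
The unsyllabifiable consonants are /ð/, /ʒ/, /ɹ/; each receives one epenthetic vowel.

3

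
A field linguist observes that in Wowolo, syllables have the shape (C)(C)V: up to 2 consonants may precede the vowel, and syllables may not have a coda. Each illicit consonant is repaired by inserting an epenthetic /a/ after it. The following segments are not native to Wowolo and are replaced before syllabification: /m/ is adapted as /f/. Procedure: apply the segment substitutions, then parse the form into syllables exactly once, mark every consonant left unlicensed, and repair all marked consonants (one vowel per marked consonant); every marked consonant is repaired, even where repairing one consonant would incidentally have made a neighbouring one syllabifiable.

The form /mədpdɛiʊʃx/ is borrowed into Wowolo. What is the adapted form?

fədapdɛiʊʃaxa

Substitution: /m/ → /f/, giving /fədpdɛiʊʃx/.
The consonants /d/, /ʃ/, /x/ cannot be parsed into a legal (C)(C)V syllable (no codas are permitted; onsets may contain at most 2 consonants).
Epenthesis after each stranded consonant: /d/ → /da/, /ʃ/ → /ʃa/, /x/ → /xa/.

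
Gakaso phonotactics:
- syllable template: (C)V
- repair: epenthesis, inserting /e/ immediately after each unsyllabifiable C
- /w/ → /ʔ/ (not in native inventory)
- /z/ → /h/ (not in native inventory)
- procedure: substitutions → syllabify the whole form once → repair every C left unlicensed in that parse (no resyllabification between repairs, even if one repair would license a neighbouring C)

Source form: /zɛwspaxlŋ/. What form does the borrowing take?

Substitution: /z/ → /h/, /w/ → /ʔ/, giving /hɛʔspaxlŋ/.
The consonants /ʔ/, /s/, /x/, /l/, /ŋ/ cannot be parsed into a legal (C)V syllable (no codas are permitted; onsets are limited to one consonant).
Each unlicensed consonant becomes the onset of a new syllable: /ʔ/ → /ʔe/, /s/ → /se/, /x/ → /xe/, /l/ → /le/, /ŋ/ → /ŋe/.

hɛʔesepaxeleŋe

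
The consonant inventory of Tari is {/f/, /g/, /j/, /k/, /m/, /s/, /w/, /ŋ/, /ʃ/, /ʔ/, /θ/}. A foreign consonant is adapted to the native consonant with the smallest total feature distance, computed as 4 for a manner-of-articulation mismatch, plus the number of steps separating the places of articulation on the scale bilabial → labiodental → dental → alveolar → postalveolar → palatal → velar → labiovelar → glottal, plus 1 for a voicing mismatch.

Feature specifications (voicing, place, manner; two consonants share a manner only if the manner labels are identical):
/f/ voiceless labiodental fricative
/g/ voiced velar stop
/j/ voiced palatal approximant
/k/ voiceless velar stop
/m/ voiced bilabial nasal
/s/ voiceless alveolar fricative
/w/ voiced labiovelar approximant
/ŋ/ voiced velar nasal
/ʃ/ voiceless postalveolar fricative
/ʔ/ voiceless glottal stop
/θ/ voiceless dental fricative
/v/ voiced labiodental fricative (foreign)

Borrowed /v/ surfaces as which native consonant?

f

/f/ is closest: same manner (fricative), place distance 0 (labiodental→labiodental), voicing differs (+1); total 1. Next closest is /θ/ at distance 2.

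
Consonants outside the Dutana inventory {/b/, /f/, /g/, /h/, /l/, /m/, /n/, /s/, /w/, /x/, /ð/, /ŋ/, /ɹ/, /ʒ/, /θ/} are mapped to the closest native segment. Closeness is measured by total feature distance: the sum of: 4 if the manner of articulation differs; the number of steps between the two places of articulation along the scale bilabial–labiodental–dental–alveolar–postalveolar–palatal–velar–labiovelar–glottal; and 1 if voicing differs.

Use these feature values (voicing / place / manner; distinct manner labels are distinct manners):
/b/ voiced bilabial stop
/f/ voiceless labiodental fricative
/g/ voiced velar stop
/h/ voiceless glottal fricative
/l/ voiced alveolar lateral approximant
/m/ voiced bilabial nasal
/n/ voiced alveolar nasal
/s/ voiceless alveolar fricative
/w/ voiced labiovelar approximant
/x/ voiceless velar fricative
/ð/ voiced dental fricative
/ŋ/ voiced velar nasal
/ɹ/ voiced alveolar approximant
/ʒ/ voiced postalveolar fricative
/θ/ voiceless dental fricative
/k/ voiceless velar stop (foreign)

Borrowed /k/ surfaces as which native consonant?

/g/ is closest: same manner (stop), place distance 0 (velar→velar), voicing differs (+1); total 1. Next closest is /x/ at distance 4.

g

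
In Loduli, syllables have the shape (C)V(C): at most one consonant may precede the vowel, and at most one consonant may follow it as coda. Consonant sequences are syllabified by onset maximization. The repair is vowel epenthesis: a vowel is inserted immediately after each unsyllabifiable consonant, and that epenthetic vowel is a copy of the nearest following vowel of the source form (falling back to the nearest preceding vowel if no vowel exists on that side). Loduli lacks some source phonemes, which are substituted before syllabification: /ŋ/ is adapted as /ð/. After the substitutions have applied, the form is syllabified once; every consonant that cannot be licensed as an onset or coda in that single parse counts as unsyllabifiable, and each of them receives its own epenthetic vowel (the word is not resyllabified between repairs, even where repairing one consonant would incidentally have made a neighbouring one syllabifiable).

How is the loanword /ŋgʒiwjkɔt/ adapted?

Substitution: /ŋ/ → /ð/, giving /ðgʒiwjkɔt/.
Under (C)V(C), the unsyllabifiable consonants are /ð/, /g/, /j/ (at most one coda consonant is licensed; onsets are limited to one consonant).
Each unlicensed consonant becomes the onset of a new syllable: /ð/ → /ði/, /g/ → /gi/, /j/ → /jɔ/.

ðigiʒiwjɔkɔt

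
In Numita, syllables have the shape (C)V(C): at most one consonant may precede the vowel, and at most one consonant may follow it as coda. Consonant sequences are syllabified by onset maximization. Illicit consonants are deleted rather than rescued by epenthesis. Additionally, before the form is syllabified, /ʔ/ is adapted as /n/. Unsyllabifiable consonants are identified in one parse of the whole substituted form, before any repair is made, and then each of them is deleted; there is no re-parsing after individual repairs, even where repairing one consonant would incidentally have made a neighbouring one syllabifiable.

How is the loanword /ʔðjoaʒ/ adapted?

Substitution: /ʔ/ → /n/, giving /nðjoaʒ/.
Under (C)V(C), the unsyllabifiable consonants are /n/, /ð/ (at most one coda consonant is licensed; onsets are limited to one consonant).
Deletion applies to /n/, /ð/.

joaʒ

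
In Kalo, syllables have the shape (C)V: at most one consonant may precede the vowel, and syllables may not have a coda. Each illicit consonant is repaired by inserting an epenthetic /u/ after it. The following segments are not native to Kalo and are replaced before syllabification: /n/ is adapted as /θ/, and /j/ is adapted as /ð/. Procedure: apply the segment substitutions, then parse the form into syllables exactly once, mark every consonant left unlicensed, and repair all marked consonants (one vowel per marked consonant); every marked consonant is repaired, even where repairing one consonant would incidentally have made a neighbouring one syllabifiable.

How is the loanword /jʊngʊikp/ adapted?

Substitution: /j/ → /ð/, /n/ → /θ/, giving /ðʊθgʊikp/.
Under (C)V, the unsyllabifiable consonants are /θ/, /k/, /p/ (no codas are permitted; onsets are limited to one consonant).
Each unlicensed consonant becomes the onset of a new syllable: /θ/ → /θu/, /k/ → /ku/, /p/ → /pu/.

ðʊθugʊikupu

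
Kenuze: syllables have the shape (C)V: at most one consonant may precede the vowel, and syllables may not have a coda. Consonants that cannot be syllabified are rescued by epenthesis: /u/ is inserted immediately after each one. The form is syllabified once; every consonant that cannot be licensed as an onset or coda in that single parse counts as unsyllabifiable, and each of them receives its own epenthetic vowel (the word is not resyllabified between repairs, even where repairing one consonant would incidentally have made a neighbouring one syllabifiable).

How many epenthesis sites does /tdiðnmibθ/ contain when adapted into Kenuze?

5

The unsyllabifiable consonants are /t/, /ð/, /n/, /b/, /θ/; each receives one epenthetic vowel.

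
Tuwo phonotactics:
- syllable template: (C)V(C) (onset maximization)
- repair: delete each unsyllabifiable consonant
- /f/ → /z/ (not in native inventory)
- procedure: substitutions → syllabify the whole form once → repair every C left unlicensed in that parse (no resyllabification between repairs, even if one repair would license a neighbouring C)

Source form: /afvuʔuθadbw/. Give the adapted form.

Substitution: /f/ → /z/, giving /azvuʔuθadbw/.
Syllabifying with onset maximization leaves /b/, /w/ stranded (at most one coda consonant is licensed; onsets are limited to one consonant).
Deleting the stranded consonants removes /b/, /w/.

azvuʔuθad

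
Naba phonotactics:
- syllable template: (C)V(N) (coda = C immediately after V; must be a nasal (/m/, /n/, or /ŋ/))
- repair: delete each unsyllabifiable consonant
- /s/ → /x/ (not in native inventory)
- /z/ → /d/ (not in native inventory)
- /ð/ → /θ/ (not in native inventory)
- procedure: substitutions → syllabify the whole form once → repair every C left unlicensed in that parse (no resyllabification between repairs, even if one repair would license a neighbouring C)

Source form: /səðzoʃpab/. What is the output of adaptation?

Substitution: /s/ → /x/, /ð/ → /θ/, /z/ → /d/, giving /xəθdoʃpab/.
Syllabifying with onset maximization leaves /θ/, /ʃ/, /b/ stranded (only a nasal (/m/, /n/, or /ŋ/) is licensed in coda position; onsets are limited to one consonant).
Each unlicensed consonant is deleted: /θ/, /ʃ/, /b/.

xədopa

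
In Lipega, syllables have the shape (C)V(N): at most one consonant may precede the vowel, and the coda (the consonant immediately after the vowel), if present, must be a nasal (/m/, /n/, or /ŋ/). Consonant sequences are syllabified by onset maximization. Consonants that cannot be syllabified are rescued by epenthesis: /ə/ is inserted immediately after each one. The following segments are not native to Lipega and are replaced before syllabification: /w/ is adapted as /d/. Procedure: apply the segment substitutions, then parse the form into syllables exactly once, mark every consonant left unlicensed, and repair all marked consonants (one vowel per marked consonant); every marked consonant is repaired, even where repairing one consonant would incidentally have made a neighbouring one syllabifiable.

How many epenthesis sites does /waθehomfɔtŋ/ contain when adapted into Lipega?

After substitution the input is /daθehomfɔtŋ/.
The unsyllabifiable consonants are /t/, /ŋ/; each receives one epenthetic vowel.

2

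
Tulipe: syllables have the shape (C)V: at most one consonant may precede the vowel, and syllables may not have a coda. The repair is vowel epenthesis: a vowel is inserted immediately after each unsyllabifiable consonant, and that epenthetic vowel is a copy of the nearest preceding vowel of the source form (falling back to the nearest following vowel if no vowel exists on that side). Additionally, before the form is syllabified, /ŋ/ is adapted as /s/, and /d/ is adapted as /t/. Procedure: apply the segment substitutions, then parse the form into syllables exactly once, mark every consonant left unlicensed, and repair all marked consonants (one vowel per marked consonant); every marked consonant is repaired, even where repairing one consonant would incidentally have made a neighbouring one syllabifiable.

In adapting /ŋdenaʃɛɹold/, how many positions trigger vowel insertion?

After substitution the input is /stenaʃɛɹolt/.
The unsyllabifiable consonants are /s/, /l/, /t/; each receives one epenthetic vowel.

3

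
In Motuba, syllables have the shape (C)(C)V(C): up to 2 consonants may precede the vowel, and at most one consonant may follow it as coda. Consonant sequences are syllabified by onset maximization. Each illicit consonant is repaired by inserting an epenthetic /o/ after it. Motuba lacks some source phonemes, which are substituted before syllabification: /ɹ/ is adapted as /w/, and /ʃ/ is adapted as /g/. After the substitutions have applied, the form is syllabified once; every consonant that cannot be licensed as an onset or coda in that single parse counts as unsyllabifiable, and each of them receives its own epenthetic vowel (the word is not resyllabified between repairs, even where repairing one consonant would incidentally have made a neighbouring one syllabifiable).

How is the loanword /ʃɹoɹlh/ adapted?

gwowloho

Substitution: /ʃ/ → /g/, /ɹ/ → /w/, giving /gwowlh/.
The consonants /l/, /h/ cannot be parsed into a legal (C)(C)V(C) syllable (at most one coda consonant is licensed; onsets may contain at most 2 consonants).
Epenthesis after each stranded consonant: /l/ → /lo/, /h/ → /ho/.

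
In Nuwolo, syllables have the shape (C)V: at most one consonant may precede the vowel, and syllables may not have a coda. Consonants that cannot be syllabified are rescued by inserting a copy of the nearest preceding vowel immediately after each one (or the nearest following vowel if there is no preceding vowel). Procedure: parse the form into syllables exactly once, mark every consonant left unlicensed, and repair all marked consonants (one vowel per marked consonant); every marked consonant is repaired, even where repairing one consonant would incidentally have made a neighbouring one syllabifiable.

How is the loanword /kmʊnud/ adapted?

The consonants /k/, /d/ cannot be parsed into a legal (C)V syllable (no codas are permitted; onsets are limited to one consonant).
Epenthesis after each stranded consonant: /k/ → /kʊ/, /d/ → /du/.

kʊmʊnudu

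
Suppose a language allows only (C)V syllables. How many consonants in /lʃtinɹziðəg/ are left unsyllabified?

Under (C)V, the unsyllabifiable consonants are /l/, /ʃ/, /n/, /ɹ/, /g/ (no codas are permitted; onsets are limited to one consonant).

5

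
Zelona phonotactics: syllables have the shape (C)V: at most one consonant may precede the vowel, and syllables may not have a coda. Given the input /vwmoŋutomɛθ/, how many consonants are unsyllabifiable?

3

The consonants /v/, /w/, /θ/ cannot be parsed into a legal (C)V syllable (no codas are permitted; onsets are limited to one consonant).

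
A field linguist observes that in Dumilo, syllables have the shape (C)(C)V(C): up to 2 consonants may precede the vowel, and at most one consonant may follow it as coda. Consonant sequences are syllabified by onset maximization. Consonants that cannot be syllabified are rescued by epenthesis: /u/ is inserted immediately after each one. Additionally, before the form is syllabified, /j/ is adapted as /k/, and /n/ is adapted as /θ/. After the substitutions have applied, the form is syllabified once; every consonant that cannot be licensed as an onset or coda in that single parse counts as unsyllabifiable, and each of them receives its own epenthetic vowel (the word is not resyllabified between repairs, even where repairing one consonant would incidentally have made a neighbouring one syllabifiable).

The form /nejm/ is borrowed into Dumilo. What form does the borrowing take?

θekmu

Substitution: /n/ → /θ/, /j/ → /k/, giving /θekm/.
The consonants /m/ cannot be parsed into a legal (C)(C)V(C) syllable (at most one coda consonant is licensed; onsets may contain at most 2 consonants).
Epenthesis after each stranded consonant: /m/ → /mu/.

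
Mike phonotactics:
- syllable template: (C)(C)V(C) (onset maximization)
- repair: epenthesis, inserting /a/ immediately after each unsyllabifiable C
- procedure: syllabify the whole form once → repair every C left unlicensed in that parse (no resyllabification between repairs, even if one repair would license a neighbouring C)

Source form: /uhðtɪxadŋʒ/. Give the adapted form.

uhðtɪxadŋaʒa

Under (C)(C)V(C), the unsyllabifiable consonants are /ŋ/, /ʒ/ (at most one coda consonant is licensed; onsets may contain at most 2 consonants).
Inserting the epenthetic vowel yields /ŋ/ → /ŋa/, /ʒ/ → /ʒa/.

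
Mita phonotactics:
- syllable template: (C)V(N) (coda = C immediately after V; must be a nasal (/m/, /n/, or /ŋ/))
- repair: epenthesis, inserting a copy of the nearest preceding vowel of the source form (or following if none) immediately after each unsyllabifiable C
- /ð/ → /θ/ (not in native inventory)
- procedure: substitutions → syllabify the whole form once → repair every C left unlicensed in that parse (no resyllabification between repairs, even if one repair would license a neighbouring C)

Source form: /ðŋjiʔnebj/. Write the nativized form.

θiŋijiʔinebeje

Substitution: /ð/ → /θ/, giving /θŋjiʔnebj/.
Under (C)V(N), the unsyllabifiable consonants are /θ/, /ŋ/, /ʔ/, /b/, /j/ (only a nasal (/m/, /n/, or /ŋ/) is licensed in coda position; onsets are limited to one consonant).
Epenthesis after each stranded consonant: /θ/ → /θi/, /ŋ/ → /ŋi/, /ʔ/ → /ʔi/, /b/ → /be/, /j/ → /je/.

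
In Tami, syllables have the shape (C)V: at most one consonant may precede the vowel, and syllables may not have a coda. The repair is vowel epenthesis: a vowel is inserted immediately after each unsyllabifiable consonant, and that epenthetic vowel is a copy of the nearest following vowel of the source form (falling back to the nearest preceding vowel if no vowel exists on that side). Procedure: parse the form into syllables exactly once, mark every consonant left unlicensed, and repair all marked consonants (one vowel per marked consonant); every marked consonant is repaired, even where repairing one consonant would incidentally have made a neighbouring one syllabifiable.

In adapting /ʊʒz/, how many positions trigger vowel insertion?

2

The unsyllabifiable consonants are /ʒ/, /z/; each receives one epenthetic vowel.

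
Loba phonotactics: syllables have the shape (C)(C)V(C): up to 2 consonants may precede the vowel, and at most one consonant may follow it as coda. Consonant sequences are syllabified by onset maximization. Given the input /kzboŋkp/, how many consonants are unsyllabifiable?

Under (C)(C)V(C), the unsyllabifiable consonants are /k/, /k/, /p/ (at most one coda consonant is licensed; onsets may contain at most 2 consonants).

3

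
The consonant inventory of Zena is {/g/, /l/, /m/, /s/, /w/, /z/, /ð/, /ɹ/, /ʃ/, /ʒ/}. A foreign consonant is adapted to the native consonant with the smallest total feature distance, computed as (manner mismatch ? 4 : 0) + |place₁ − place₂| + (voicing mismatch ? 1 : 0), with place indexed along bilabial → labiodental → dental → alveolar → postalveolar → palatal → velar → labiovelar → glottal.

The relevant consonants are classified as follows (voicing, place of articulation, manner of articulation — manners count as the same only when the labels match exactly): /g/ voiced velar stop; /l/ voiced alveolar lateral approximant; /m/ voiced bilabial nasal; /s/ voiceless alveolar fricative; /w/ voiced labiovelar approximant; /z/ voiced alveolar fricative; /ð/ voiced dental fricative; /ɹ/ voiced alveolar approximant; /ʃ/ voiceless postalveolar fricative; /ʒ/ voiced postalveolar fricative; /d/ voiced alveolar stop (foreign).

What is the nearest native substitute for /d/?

g

/g/ is closest: same manner (stop), place distance 3 (alveolar→velar), same voicing; total 3. Next closest is /l/ at distance 4.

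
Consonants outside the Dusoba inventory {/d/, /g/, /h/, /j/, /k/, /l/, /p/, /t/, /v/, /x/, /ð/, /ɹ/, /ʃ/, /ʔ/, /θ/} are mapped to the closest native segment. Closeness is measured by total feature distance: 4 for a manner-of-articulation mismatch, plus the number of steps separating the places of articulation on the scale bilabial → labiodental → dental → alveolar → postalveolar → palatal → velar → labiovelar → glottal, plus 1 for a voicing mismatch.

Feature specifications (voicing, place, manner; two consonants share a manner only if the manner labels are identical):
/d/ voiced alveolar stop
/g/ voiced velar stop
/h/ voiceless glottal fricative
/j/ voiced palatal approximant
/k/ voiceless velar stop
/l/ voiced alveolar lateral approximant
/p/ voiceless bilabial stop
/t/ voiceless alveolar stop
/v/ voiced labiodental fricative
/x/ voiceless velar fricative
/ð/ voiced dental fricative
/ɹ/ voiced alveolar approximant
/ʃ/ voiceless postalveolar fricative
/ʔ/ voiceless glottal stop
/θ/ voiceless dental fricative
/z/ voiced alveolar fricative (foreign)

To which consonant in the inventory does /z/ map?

/ð/ is closest: same manner (fricative), place distance 1 (alveolar→dental), same voicing; total 1. Next closest is /v/ at distance 2.

ð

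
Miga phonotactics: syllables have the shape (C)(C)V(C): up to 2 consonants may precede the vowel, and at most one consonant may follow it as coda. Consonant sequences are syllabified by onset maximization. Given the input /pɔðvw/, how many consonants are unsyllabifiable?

2

Under (C)(C)V(C), the unsyllabifiable consonants are /v/, /w/ (at most one coda consonant is licensed; onsets may contain at most 2 consonants).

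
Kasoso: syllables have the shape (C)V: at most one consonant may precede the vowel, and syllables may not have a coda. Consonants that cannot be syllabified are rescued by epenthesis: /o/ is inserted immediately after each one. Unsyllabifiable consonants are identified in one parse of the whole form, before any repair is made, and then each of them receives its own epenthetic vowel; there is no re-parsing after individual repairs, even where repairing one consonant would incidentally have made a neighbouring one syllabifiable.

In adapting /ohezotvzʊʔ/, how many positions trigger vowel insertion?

3

The unsyllabifiable consonants are /t/, /v/, /ʔ/; each receives one epenthetic vowel.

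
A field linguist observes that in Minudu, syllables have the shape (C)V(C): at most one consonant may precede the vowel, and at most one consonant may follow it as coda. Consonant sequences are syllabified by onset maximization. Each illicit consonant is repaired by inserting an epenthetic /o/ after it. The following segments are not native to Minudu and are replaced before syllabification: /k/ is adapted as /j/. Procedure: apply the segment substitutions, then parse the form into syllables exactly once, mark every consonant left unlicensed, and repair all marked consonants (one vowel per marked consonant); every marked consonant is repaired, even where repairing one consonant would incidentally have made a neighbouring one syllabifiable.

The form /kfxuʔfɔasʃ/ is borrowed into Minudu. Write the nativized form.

Substitution: /k/ → /j/, giving /jfxuʔfɔasʃ/.
Under (C)V(C), the unsyllabifiable consonants are /j/, /f/, /ʃ/ (at most one coda consonant is licensed; onsets are limited to one consonant).
Each unlicensed consonant becomes the onset of a new syllable: /j/ → /jo/, /f/ → /fo/, /ʃ/ → /ʃo/.

jofoxuʔfɔasʃo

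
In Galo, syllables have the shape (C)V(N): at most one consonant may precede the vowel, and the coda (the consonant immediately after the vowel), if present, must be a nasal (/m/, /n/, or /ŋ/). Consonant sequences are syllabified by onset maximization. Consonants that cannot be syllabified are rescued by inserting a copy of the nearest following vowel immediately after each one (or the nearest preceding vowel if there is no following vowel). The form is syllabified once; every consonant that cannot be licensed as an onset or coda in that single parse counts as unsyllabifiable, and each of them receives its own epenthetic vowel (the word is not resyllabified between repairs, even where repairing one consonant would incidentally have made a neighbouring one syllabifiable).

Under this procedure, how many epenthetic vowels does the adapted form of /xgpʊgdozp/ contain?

5

The unsyllabifiable consonants are /x/, /g/, /g/, /z/, /p/; each receives one epenthetic vowel.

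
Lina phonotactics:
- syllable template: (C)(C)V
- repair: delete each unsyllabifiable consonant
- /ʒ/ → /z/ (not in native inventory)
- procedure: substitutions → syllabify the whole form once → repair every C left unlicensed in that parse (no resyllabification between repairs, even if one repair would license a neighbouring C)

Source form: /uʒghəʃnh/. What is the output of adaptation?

ughə

Substitution: /ʒ/ → /z/, giving /uzghəʃnh/.
The consonants /z/, /ʃ/, /n/, /h/ cannot be parsed into a legal (C)(C)V syllable (no codas are permitted; onsets may contain at most 2 consonants).
Each unlicensed consonant is deleted: /z/, /ʃ/, /n/, /h/.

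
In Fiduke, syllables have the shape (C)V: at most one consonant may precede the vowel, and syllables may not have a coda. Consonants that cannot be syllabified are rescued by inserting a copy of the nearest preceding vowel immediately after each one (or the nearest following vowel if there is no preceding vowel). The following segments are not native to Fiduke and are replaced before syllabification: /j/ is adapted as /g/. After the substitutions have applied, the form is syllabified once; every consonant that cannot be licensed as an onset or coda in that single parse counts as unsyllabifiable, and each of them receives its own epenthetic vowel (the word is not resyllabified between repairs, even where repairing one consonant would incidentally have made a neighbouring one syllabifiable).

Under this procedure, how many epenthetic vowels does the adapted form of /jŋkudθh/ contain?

After substitution the input is /gŋkudθh/.
The unsyllabifiable consonants are /g/, /ŋ/, /d/, /θ/, /h/; each receives one epenthetic vowel.

5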